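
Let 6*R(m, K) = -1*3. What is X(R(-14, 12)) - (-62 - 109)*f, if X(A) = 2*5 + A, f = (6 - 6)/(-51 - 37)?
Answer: 19/2 ≈ 9.5000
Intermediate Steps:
f = 0 (f = 0/(-88) = 0*(-1/88) = 0)
R(m, K) = -1/2 (R(m, K) = (-1*3)/6 = (1/6)*(-3) = -1/2)
X(A) = 10 + A
X(R(-14, 12)) - (-62 - 109)*f = (10 - 1/2) - (-62 - 109)*0 = 19/2 - (-171)*0 = 19/2 - 1*0 = 19/2 + 0 = 19/2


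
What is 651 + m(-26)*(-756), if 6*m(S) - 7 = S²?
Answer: -85407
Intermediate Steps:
m(S) = 7/6 + S²/6
651 + m(-26)*(-756) = 651 + (7/6 + (⅙)*(-26)²)*(-756) = 651 + (7/6 + (⅙)*676)*(-756) = 651 + (7/6 + 338/3)*(-756) = 651 + (683/6)*(-756) = 651 - 86058 = -85407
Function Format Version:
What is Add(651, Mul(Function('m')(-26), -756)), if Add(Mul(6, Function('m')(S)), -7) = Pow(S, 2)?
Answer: -85407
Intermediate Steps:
Function('m')(S) = Add(Rational(7, 6), Mul(Rational(1, 6), Pow(S, 2)))
Add(651, Mul(Function('m')(-26), -756)) = Add(651, Mul(Add(Rational(7, 6), Mul(Rational(1, 6), Pow(-26, 2))), -756)) = Add(651, Mul(Add(Rational(7, 6), Mul(Rational(1, 6), 676)), -756)) = Add(651, Mul(Add(Rational(7, 6), Rational(338, 3)), -756)) = Add(651, Mul(Rational(683, 6), -756)) = Add(651, -86058) = -85407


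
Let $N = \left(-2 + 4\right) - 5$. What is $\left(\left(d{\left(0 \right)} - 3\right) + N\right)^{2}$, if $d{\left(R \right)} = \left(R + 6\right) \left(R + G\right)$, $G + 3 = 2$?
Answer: $144$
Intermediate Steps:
$G = -1$ ($G = -3 + 2 = -1$)
$d{\left(R \right)} = \left(-1 + R\right) \left(6 + R\right)$ ($d{\left(R \right)} = \left(R + 6\right) \left(R - 1\right) = \left(6 + R\right) \left(-1 + R\right) = \left(-1 + R\right) \left(6 + R\right)$)
$N = -3$ ($N = 2 - 5 = -3$)
$\left(\left(d{\left(0 \right)} - 3\right) + N\right)^{2} = \left(\left(\left(-6 + 0^{2} + 5 \cdot 0\right) - 3\right) - 3\right)^{2} = \left(\left(\left(-6 + 0 + 0\right) - 3\right) - 3\right)^{2} = \left(\left(-6 - 3\right) - 3\right)^{2} = \left(-9 - 3\right)^{2} = \left(-12\right)^{2} = 144$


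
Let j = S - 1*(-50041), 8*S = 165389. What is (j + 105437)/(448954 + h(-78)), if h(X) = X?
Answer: 1409213/3591008 ≈ 0.39243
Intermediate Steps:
S = 165389/8 (S = (⅛)*165389 = 165389/8 ≈ 20674.)
j = 565717/8 (j = 165389/8 - 1*(-50041) = 165389/8 + 50041 = 565717/8 ≈ 70715.)
(j + 105437)/(448954 + h(-78)) = (565717/8 + 105437)/(448954 - 78) = (1409213/8)/448876 = (1409213/8)*(1/448876) = 1409213/3591008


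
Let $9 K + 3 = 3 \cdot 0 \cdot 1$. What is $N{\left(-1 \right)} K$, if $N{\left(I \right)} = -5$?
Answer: $\frac{5}{3} \approx 1.6667$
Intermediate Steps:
$K = - \frac{1}{3}$ ($K = - \frac{1}{3} + \frac{3 \cdot 0 \cdot 1}{9} = - \frac{1}{3} + \frac{0 \cdot 1}{9} = - \frac{1}{3} + \frac{1}{9} \cdot 0 = - \frac{1}{3} + 0 = - \frac{1}{3} \approx -0.33333$)
$N{\left(-1 \right)} K = \left(-5\right) \left(- \frac{1}{3}\right) = \frac{5}{3}$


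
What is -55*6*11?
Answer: -3630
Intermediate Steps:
-55*6*11 = -11*30*11 = -330*11 = -3630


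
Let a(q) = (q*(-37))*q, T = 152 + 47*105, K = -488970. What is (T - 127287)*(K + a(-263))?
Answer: 372492850600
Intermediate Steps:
T = 5087 (T = 152 + 4935 = 5087)
a(q) = -37*q² (a(q) = (-37*q)*q = -37*q²)
(T - 127287)*(K + a(-263)) = (5087 - 127287)*(-488970 - 37*(-263)²) = -122200*(-488970 - 37*69169) = -122200*(-488970 - 2559253) = -122200*(-3048223) = 372492850600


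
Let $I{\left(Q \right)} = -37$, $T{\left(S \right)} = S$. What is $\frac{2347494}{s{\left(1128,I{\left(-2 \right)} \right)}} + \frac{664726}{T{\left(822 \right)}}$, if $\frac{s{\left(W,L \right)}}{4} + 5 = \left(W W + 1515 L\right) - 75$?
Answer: $\frac{808954742791}{999756678} \approx 809.15$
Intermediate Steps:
$s{\left(W,L \right)} = -320 + 4 W^{2} + 6060 L$ ($s{\left(W,L \right)} = -20 + 4 \left(\left(W W + 1515 L\right) - 75\right) = -20 + 4 \left(\left(W^{2} + 1515 L\right) - 75\right) = -20 + 4 \left(-75 + W^{2} + 1515 L\right) = -20 + \left(-300 + 4 W^{2} + 6060 L\right) = -320 + 4 W^{2} + 6060 L$)
$\frac{2347494}{s{\left(1128,I{\left(-2 \right)} \right)}} + \frac{664726}{T{\left(822 \right)}} = \frac{2347494}{-320 + 4 \cdot 1128^{2} + 6060 \left(-37\right)} + \frac{664726}{822} = \frac{2347494}{-320 + 4 \cdot 1272384 - 224220} + 664726 \cdot \frac{1}{822} = \frac{2347494}{-320 + 5089536 - 224220} + \frac{332363}{411} = \frac{2347494}{4864996} + \frac{332363}{411} = 2347494 \cdot \frac{1}{4864996} + \frac{332363}{411} = \frac{1173747}{2432498} + \frac{332363}{411} = \frac{808954742791}{999756678}$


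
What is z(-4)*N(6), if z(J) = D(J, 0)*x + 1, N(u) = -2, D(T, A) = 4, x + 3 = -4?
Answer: 54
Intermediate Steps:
x = -7 (x = -3 - 4 = -7)
z(J) = -27 (z(J) = 4*(-7) + 1 = -28 + 1 = -27)
z(-4)*N(6) = -27*(-2) = 54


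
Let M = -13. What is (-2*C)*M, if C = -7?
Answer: -182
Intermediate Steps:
(-2*C)*M = -2*(-7)*(-13) = 14*(-13) = -182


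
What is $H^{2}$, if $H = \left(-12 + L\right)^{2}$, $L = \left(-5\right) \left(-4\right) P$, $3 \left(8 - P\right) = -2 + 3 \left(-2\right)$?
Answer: $\frac{133090713856}{81} \approx 1.6431 \cdot 10^{9}$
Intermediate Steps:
$P = \frac{32}{3}$ ($P = 8 - \frac{-2 + 3 \left(-2\right)}{3} = 8 - \frac{-2 - 6}{3} = 8 - - \frac{8}{3} = 8 + \frac{8}{3} = \frac{32}{3} \approx 10.667$)
$L = \frac{640}{3}$ ($L = \left(-5\right) \left(-4\right) \frac{32}{3} = 20 \cdot \frac{32}{3} = \frac{640}{3} \approx 213.33$)
$H = \frac{364816}{9}$ ($H = \left(-12 + \frac{640}{3}\right)^{2} = \left(\frac{604}{3}\right)^{2} = \frac{364816}{9} \approx 40535.0$)
$H^{2} = \left(\frac{364816}{9}\right)^{2} = \frac{133090713856}{81}$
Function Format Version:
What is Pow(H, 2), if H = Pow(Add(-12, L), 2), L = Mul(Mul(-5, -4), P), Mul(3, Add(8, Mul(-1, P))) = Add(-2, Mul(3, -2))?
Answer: Rational(133090713856, 81) ≈ 1.6431e+9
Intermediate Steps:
P = Rational(32, 3) (P = Add(8, Mul(Rational(-1, 3), Add(-2, Mul(3, -2)))) = Add(8, Mul(Rational(-1, 3), Add(-2, -6))) = Add(8, Mul(Rational(-1, 3), -8)) = Add(8, Rational(8, 3)) = Rational(32, 3) ≈ 10.667)
L = Rational(640, 3) (L = Mul(Mul(-5, -4), Rational(32, 3)) = Mul(20, Rational(32, 3)) = Rational(640, 3) ≈ 213.33)
H = Rational(364816, 9) (H = Pow(Add(-12, Rational(640, 3)), 2) = Pow(Rational(604, 3), 2) = Rational(364816, 9) ≈ 40535.)
Pow(H, 2) = Pow(Rational(364816, 9), 2) = Rational(133090713856, 81)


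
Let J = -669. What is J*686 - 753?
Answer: -459687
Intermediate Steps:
J*686 - 753 = -669*686 - 753 = -458934 - 753 = -459687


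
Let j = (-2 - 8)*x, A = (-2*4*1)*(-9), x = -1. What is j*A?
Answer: 720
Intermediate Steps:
A = 72 (A = -8*1*(-9) = -8*(-9) = 72)
j = 10 (j = (-2 - 8)*(-1) = -10*(-1) = 10)
j*A = 10*72 = 720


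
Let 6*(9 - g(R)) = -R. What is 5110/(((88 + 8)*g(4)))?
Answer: 2555/464 ≈ 5.5065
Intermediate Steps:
g(R) = 9 + R/6 (g(R) = 9 - (-1)*R/6 = 9 + R/6)
5110/(((88 + 8)*g(4))) = 5110/(((88 + 8)*(9 + (1/6)*4))) = 5110/((96*(9 + 2/3))) = 5110/((96*(29/3))) = 5110/928 = 5110*(1/928) = 2555/464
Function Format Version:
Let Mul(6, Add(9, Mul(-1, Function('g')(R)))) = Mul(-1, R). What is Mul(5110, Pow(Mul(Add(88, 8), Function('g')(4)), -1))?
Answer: Rational(2555, 464) ≈ 5.5065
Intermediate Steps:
Function('g')(R) = Add(9, Mul(Rational(1, 6), R)) (Function('g')(R) = Add(9, Mul(Rational(-1, 6), Mul(-1, R))) = Add(9, Mul(Rational(1, 6), R)))
Mul(5110, Pow(Mul(Add(88, 8), Function('g')(4)), -1)) = Mul(5110, Pow(Mul(Add(88, 8), Add(9, Mul(Rational(1, 6), 4))), -1)) = Mul(5110, Pow(Mul(96, Add(9, Rational(2, 3))), -1)) = Mul(5110, Pow(Mul(96, Rational(29, 3)), -1)) = Mul(5110, Pow(928, -1)) = Mul(5110, Rational(1, 928)) = Rational(2555, 464)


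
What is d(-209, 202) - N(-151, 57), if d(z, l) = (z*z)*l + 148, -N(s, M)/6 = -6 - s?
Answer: 8824580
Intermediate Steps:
N(s, M) = 36 + 6*s (N(s, M) = -6*(-6 - s) = 36 + 6*s)
d(z, l) = 148 + l*z² (d(z, l) = z²*l + 148 = l*z² + 148 = 148 + l*z²)
d(-209, 202) - N(-151, 57) = (148 + 202*(-209)²) - (36 + 6*(-151)) = (148 + 202*43681) - (36 - 906) = (148 + 8823562) - 1*(-870) = 8823710 + 870 = 8824580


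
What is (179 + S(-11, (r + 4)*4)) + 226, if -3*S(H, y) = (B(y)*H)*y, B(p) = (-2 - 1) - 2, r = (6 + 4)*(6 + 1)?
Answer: -15065/3 ≈ -5021.7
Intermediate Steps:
r = 70 (r = 10*7 = 70)
B(p) = -5 (B(p) = -3 - 2 = -5)
S(H, y) = 5*H*y/3 (S(H, y) = -(-5*H)*y/3 = -(-5)*H*y/3 = 5*H*y/3)
(179 + S(-11, (r + 4)*4)) + 226 = (179 + (5/3)*(-11)*((70 + 4)*4)) + 226 = (179 + (5/3)*(-11)*(74*4)) + 226 = (179 + (5/3)*(-11)*296) + 226 = (179 - 16280/3) + 226 = -15743/3 + 226 = -15065/3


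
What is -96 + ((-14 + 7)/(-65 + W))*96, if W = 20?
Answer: -1216/15 ≈ -81.067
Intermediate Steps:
-96 + ((-14 + 7)/(-65 + W))*96 = -96 + ((-14 + 7)/(-65 + 20))*96 = -96 - 7/(-45)*96 = -96 - 7*(-1/45)*96 = -96 + (7/45)*96 = -96 + 224/15 = -1216/15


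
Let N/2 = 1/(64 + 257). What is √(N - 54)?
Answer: 2*I*√1390893/321 ≈ 7.348*I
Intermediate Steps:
N = 2/321 (N = 2/(64 + 257) = 2/321 ≈ 0.0062305)
√(N - 54) = √(2/321 - 54) = √(-17332/321) = 2*I*√1390893/321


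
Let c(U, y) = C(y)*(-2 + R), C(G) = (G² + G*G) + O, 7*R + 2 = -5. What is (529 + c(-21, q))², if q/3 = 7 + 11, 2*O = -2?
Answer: 287777296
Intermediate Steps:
O = -1 (O = (½)*(-2) = -1)
R = -1 (R = -2/7 + (⅐)*(-5) = -2/7 - 5/7 = -1)
C(G) = -1 + 2*G² (C(G) = (G² + G*G) - 1 = (G² + G²) - 1 = 2*G² - 1 = -1 + 2*G²)
q = 54 (q = 3*(7 + 11) = 3*18 = 54)
c(U, y) = 3 - 6*y² (c(U, y) = (-1 + 2*y²)*(-2 - 1) = (-1 + 2*y²)*(-3) = 3 - 6*y²)
(529 + c(-21, q))² = (529 + (3 - 6*54²))² = (529 + (3 - 6*2916))² = (529 + (3 - 17496))² = (529 - 17493)² = (-16964)² = 287777296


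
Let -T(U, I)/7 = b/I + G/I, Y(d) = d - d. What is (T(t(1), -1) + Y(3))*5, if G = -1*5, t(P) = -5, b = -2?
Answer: -245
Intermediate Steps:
Y(d) = 0
G = -5
T(U, I) = 49/I (T(U, I) = -7*(-2/I - 5/I) = -(-49)/I = 49/I)
(T(t(1), -1) + Y(3))*5 = (49/(-1) + 0)*5 = (49*(-1) + 0)*5 = (-49 + 0)*5 = -49*5 = -245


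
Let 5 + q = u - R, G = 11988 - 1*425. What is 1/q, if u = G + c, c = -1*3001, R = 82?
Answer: 1/8475 ≈ 0.00011799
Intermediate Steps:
G = 11563 (G = 11988 - 425 = 11563)
c = -3001
u = 8562 (u = 11563 - 3001 = 8562)
q = 8475 (q = -5 + (8562 - 1*82) = -5 + (8562 - 82) = -5 + 8480 = 8475)
1/q = 1/8475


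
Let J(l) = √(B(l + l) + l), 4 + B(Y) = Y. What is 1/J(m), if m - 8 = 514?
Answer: √1562/1562 ≈ 0.025302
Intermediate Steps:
m = 522 (m = 8 + 514 = 522)
B(Y) = -4 + Y
J(l) = √(-4 + 3*l) (J(l) = √((-4 + (l + l)) + l) = √((-4 + 2*l) + l) = √(-4 + 3*l))
1/J(m) = 1/(√(-4 + 3*522)) = 1/(√(-4 + 1566)) = 1/(√1562) = √1562/1562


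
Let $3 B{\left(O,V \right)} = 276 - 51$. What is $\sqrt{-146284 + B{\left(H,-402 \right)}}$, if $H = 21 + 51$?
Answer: $i \sqrt{146209} \approx 382.37 i$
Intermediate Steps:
$H = 72$
$B{\left(O,V \right)} = 75$ ($B{\left(O,V \right)} = \frac{276 - 51}{3} = \frac{1}{3} \cdot 225 = 75$)
$\sqrt{-146284 + B{\left(H,-402 \right)}} = \sqrt{-146284 + 75} = \sqrt{-146209} = i \sqrt{146209}$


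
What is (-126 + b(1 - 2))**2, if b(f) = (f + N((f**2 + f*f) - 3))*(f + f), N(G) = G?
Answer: 14884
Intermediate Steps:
b(f) = 2*f*(-3 + f + 2*f**2) (b(f) = (f + ((f**2 + f*f) - 3))*(f + f) = (f + ((f**2 + f**2) - 3))*(2*f) = (f + (2*f**2 - 3))*(2*f) = (f + (-3 + 2*f**2))*(2*f) = (-3 + f + 2*f**2)*(2*f) = 2*f*(-3 + f + 2*f**2))
(-126 + b(1 - 2))**2 = (-126 + 2*(1 - 2)*(-3 + (1 - 2) + 2*(1 - 2)**2))**2 = (-126 + 2*(-1)*(-3 - 1 + 2*(-1)**2))**2 = (-126 + 2*(-1)*(-3 - 1 + 2*1))**2 = (-126 + 2*(-1)*(-3 - 1 + 2))**2 = (-126 + 2*(-1)*(-2))**2 = (-126 + 4)**2 = (-122)**2 = 14884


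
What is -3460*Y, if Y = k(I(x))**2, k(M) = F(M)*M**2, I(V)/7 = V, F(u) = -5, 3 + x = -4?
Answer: -498655286500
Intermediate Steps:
x = -7 (x = -3 - 4 = -7)
I(V) = 7*V
k(M) = -5*M**2
Y = 144120025 (Y = (-5*(7*(-7))**2)**2 = (-5*(-49)**2)**2 = (-5*2401)**2 = (-12005)**2 = 144120025)
-3460*Y = -3460*144120025 = -498655286500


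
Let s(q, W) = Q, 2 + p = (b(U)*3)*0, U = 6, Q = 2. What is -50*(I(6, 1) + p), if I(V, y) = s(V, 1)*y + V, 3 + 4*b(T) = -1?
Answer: -300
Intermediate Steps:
b(T) = -1 (b(T) = -¾ + (¼)*(-1) = -¾ - ¼ = -1)
p = -2 (p = -2 - 1*3*0 = -2 - 3*0 = -2 + 0 = -2)
s(q, W) = 2
I(V, y) = V + 2*y (I(V, y) = 2*y + V = V + 2*y)
-50*(I(6, 1) + p) = -50*((6 + 2*1) - 2) = -50*((6 + 2) - 2) = -50*(8 - 2) = -50*6 = -300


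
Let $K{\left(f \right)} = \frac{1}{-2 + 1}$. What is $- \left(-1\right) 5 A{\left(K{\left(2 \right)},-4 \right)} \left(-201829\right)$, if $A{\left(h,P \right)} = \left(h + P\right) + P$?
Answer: $9082305$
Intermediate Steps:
$K{\left(f \right)} = -1$ ($K{\left(f \right)} = \frac{1}{-1} = -1$)
$A{\left(h,P \right)} = h + 2 P$ ($A{\left(h,P \right)} = \left(P + h\right) + P = h + 2 P$)
$- \left(-1\right) 5 A{\left(K{\left(2 \right)},-4 \right)} \left(-201829\right) = - \left(-1\right) 5 \left(-1 + 2 \left(-4\right)\right) \left(-201829\right) = - - 5 \left(-1 - 8\right) \left(-201829\right) = - \left(-5\right) \left(-9\right) \left(-201829\right) = - 45 \left(-201829\right) = \left(-1\right) \left(-9082305\right) = 9082305$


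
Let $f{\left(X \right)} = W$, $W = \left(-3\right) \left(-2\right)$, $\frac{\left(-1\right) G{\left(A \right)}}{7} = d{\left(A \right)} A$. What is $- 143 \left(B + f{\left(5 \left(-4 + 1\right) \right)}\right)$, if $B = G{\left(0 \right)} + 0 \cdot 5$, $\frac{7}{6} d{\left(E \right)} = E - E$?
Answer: $-858$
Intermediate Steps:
$d{\left(E \right)} = 0$ ($d{\left(E \right)} = \frac{6 \left(E - E\right)}{7} = \frac{6}{7} \cdot 0 = 0$)
$G{\left(A \right)} = 0$ ($G{\left(A \right)} = - 7 \cdot 0 A = \left(-7\right) 0 = 0$)
$W = 6$
$f{\left(X \right)} = 6$
$B = 0$ ($B = 0 + 0 \cdot 5 = 0 + 0 = 0$)
$- 143 \left(B + f{\left(5 \left(-4 + 1\right) \right)}\right) = - 143 \left(0 + 6\right) = \left(-143\right) 6 = -858$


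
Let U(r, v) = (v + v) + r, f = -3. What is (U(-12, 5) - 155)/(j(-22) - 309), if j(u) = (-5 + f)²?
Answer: 157/245 ≈ 0.64082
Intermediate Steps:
j(u) = 64 (j(u) = (-5 - 3)² = (-8)² = 64)
U(r, v) = r + 2*v (U(r, v) = 2*v + r = r + 2*v)
(U(-12, 5) - 155)/(j(-22) - 309) = ((-12 + 2*5) - 155)/(64 - 309) = ((-12 + 10) - 155)/(-245) = (-2 - 155)*(-1/245) = -157*(-1/245) = 157/245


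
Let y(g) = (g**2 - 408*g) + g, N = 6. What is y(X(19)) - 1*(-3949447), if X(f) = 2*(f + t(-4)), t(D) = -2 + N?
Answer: 3932841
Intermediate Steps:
t(D) = 4 (t(D) = -2 + 6 = 4)
X(f) = 8 + 2*f (X(f) = 2*(f + 4) = 2*(4 + f) = 8 + 2*f)
y(g) = g**2 - 407*g
y(X(19)) - 1*(-3949447) = (8 + 2*19)*(-407 + (8 + 2*19)) - 1*(-3949447) = (8 + 38)*(-407 + (8 + 38)) + 3949447 = 46*(-407 + 46) + 3949447 = 46*(-361) + 3949447 = -16606 + 3949447 = 3932841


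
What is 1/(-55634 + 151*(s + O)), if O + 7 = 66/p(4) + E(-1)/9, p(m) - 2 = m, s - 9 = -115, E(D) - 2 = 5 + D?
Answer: -3/212806 ≈ -1.4097e-5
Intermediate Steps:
E(D) = 7 + D (E(D) = 2 + (5 + D) = 7 + D)
s = -106 (s = 9 - 115 = -106)
p(m) = 2 + m
O = 14/3 (O = -7 + (66/(2 + 4) + (7 - 1)/9) = -7 + (66/6 + 6*(1/9)) = -7 + (66*(1/6) + 2/3) = -7 + (11 + 2/3) = -7 + 35/3 = 14/3 ≈ 4.6667)
1/(-55634 + 151*(s + O)) = 1/(-55634 + 151*(-106 + 14/3)) = 1/(-55634 + 151*(-304/3)) = 1/(-55634 - 45904/3) = 1/(-212806/3) = -3/212806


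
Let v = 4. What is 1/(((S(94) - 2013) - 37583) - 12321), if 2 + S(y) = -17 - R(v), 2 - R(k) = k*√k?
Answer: -1/51930 ≈ -1.9257e-5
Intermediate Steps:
R(k) = 2 - k^(3/2) (R(k) = 2 - k*√k = 2 - k^(3/2))
S(y) = -13 (S(y) = -2 + (-17 - (2 - 4^(3/2))) = -2 + (-17 - (2 - 1*8)) = -2 + (-17 - (2 - 8)) = -2 + (-17 - 1*(-6)) = -2 + (-17 + 6) = -2 - 11 = -13)
1/(((S(94) - 2013) - 37583) - 12321) = 1/(((-13 - 2013) - 37583) - 12321) = 1/((-2026 - 37583) - 12321) = 1/(-39609 - 12321) = 1/(-51930) = -1/51930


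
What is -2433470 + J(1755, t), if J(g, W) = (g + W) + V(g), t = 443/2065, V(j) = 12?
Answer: -5021466252/2065 ≈ -2.4317e+6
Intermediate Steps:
t = 443/2065 (t = 443*(1/2065) = 443/2065 ≈ 0.21453)
J(g, W) = 12 + W + g (J(g, W) = (g + W) + 12 = (W + g) + 12 = 12 + W + g)
-2433470 + J(1755, t) = -2433470 + (12 + 443/2065 + 1755) = -2433470 + 3649298/2065 = -5021466252/2065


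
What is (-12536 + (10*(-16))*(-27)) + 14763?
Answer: 6547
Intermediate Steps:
(-12536 + (10*(-16))*(-27)) + 14763 = (-12536 - 160*(-27)) + 14763 = (-12536 + 4320) + 14763 = -8216 + 14763 = 6547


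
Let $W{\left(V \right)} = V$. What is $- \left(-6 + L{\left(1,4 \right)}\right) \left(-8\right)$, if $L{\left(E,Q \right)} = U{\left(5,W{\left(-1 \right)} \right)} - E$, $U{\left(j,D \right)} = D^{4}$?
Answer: $-48$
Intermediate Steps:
$L{\left(E,Q \right)} = 1 - E$ ($L{\left(E,Q \right)} = \left(-1\right)^{4} - E = 1 - E$)
$- \left(-6 + L{\left(1,4 \right)}\right) \left(-8\right) = - \left(-6 + \left(1 - 1\right)\right) \left(-8\right) = - \left(-6 + 0\right) \left(-8\right) = - \left(-6\right) \left(-8\right) = \left(-1\right) 48 = -48$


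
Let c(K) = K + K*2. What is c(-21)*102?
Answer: -6426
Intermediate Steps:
c(K) = 3*K (c(K) = K + 2*K = 3*K)
c(-21)*102 = (3*(-21))*102 = -63*102 = -6426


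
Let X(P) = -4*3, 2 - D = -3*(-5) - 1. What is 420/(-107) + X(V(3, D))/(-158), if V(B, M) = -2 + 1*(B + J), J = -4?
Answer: -32538/8453 ≈ -3.8493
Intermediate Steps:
D = -12 (D = 2 - (-3*(-5) - 1) = 2 - (15 - 1) = 2 - 1*14 = 2 - 14 = -12)
V(B, M) = -6 + B (V(B, M) = -2 + 1*(B - 4) = -2 + 1*(-4 + B) = -2 + (-4 + B) = -6 + B)
X(P) = -12
420/(-107) + X(V(3, D))/(-158) = 420/(-107) - 12/(-158) = 420*(-1/107) - 12*(-1/158) = -420/107 + 6/79 = -32538/8453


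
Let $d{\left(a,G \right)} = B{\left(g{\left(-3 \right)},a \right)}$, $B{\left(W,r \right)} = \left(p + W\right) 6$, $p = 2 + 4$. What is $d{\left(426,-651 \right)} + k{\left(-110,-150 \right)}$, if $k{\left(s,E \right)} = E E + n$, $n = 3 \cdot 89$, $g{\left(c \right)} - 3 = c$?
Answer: $22803$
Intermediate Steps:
$p = 6$
$g{\left(c \right)} = 3 + c$
$n = 267$
$B{\left(W,r \right)} = 36 + 6 W$ ($B{\left(W,r \right)} = \left(6 + W\right) 6 = 36 + 6 W$)
$d{\left(a,G \right)} = 36$ ($d{\left(a,G \right)} = 36 + 6 \left(3 - 3\right) = 36 + 6 \cdot 0 = 36 + 0 = 36$)
$k{\left(s,E \right)} = 267 + E^{2}$ ($k{\left(s,E \right)} = E E + 267 = E^{2} + 267 = 267 + E^{2}$)
$d{\left(426,-651 \right)} + k{\left(-110,-150 \right)} = 36 + \left(267 + \left(-150\right)^{2}\right) = 36 + \left(267 + 22500\right) = 36 + 22767 = 22803$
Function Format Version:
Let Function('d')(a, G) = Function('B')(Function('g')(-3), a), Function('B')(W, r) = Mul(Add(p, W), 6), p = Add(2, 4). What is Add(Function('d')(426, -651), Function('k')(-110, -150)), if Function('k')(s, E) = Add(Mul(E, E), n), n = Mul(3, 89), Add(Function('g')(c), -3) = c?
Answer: 22803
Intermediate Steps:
p = 6
Function('g')(c) = Add(3, c)
n = 267
Function('B')(W, r) = Add(36, Mul(6, W)) (Function('B')(W, r) = Mul(Add(6, W), 6) = Add(36, Mul(6, W)))
Function('d')(a, G) = 36 (Function('d')(a, G) = Add(36, Mul(6, Add(3, -3))) = Add(36, Mul(6, 0)) = Add(36, 0) = 36)
Function('k')(s, E) = Add(267, Pow(E, 2)) (Function('k')(s, E) = Add(Mul(E, E), 267) = Add(Pow(E, 2), 267) = Add(267, Pow(E, 2)))
Add(Function('d')(426, -651), Function('k')(-110, -150)) = Add(36, Add(267, Pow(-150, 2))) = Add(36, Add(267, 22500)) = Add(36, 22767) = 22803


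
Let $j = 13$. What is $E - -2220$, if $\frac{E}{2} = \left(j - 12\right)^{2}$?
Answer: $2222$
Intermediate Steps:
$E = 2$ ($E = 2 \left(13 - 12\right)^{2} = 2 \cdot 1^{2} = 2 \cdot 1 = 2$)
$E - -2220 = 2 - -2220 = 2 + 2220 = 2222$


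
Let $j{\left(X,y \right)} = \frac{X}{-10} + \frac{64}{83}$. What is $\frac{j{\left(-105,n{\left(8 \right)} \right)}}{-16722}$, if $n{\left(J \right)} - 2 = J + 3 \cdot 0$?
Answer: $- \frac{1871}{2775852} \approx -0.00067403$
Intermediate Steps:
$n{\left(J \right)} = 2 + J$ ($n{\left(J \right)} = 2 + \left(J + 3 \cdot 0\right) = 2 + \left(J + 0\right) = 2 + J$)
$j{\left(X,y \right)} = \frac{64}{83} - \frac{X}{10}$ ($j{\left(X,y \right)} = X \left(- \frac{1}{10}\right) + 64 \cdot \frac{1}{83} = - \frac{X}{10} + \frac{64}{83} = \frac{64}{83} - \frac{X}{10}$)
$\frac{j{\left(-105,n{\left(8 \right)} \right)}}{-16722} = \frac{\frac{64}{83} - - \frac{21}{2}}{-16722} = \left(\frac{64}{83} + \frac{21}{2}\right) \left(- \frac{1}{16722}\right) = \frac{1871}{166} \left(- \frac{1}{16722}\right) = - \frac{1871}{2775852}$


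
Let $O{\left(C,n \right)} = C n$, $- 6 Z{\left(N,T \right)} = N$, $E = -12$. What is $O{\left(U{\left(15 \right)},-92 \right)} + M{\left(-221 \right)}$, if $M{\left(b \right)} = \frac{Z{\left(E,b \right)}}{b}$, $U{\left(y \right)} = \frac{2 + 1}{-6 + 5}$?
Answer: $\frac{60994}{221} \approx 275.99$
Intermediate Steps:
$Z{\left(N,T \right)} = - \frac{N}{6}$
$U{\left(y \right)} = -3$ ($U{\left(y \right)} = \frac{3}{-1} = 3 \left(-1\right) = -3$)
$M{\left(b \right)} = \frac{2}{b}$ ($M{\left(b \right)} = \frac{\left(- \frac{1}{6}\right) \left(-12\right)}{b} = \frac{2}{b}$)
$O{\left(U{\left(15 \right)},-92 \right)} + M{\left(-221 \right)} = \left(-3\right) \left(-92\right) + \frac{2}{-221} = 276 + 2 \left(- \frac{1}{221}\right) = 276 - \frac{2}{221} = \frac{60994}{221}$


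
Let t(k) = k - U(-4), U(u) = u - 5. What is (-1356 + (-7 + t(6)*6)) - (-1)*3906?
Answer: 2633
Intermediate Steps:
U(u) = -5 + u
t(k) = 9 + k (t(k) = k - (-5 - 4) = k - 1*(-9) = k + 9 = 9 + k)
(-1356 + (-7 + t(6)*6)) - (-1)*3906 = (-1356 + (-7 + (9 + 6)*6)) - (-1)*3906 = (-1356 + (-7 + 15*6)) - 1*(-3906) = (-1356 + (-7 + 90)) + 3906 = (-1356 + 83) + 3906 = -1273 + 3906 = 2633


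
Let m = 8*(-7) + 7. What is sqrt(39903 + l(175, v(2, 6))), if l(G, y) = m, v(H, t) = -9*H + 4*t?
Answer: sqrt(39854) ≈ 199.63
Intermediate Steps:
m = -49 (m = -56 + 7 = -49)
l(G, y) = -49
sqrt(39903 + l(175, v(2, 6))) = sqrt(39903 - 49) = sqrt(39854)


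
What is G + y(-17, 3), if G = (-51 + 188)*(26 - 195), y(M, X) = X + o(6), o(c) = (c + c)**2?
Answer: -23006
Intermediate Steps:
o(c) = 4*c**2 (o(c) = (2*c)**2 = 4*c**2)
y(M, X) = 144 + X (y(M, X) = X + 4*6**2 = X + 4*36 = X + 144 = 144 + X)
G = -23153 (G = 137*(-169) = -23153)
G + y(-17, 3) = -23153 + (144 + 3) = -23153 + 147 = -23006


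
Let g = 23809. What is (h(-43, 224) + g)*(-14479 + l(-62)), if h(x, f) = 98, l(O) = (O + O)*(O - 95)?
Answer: 119272023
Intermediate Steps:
l(O) = 2*O*(-95 + O) (l(O) = (2*O)*(-95 + O) = 2*O*(-95 + O))
(h(-43, 224) + g)*(-14479 + l(-62)) = (98 + 23809)*(-14479 + 2*(-62)*(-95 - 62)) = 23907*(-14479 + 2*(-62)*(-157)) = 23907*(-14479 + 19468) = 23907*4989 = 119272023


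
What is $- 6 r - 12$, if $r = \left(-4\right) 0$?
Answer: $-12$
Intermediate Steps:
$r = 0$
$- 6 r - 12 = \left(-6\right) 0 - 12 = 0 - 12 = -12$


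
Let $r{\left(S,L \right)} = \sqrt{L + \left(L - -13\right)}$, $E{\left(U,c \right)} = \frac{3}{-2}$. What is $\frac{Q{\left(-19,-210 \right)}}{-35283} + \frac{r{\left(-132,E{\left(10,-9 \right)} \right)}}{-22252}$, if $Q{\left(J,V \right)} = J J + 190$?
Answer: $- \frac{29}{1857} - \frac{\sqrt{10}}{22252} \approx -0.015759$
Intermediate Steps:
$E{\left(U,c \right)} = - \frac{3}{2}$ ($E{\left(U,c \right)} = 3 \left(- \frac{1}{2}\right) = - \frac{3}{2}$)
$r{\left(S,L \right)} = \sqrt{13 + 2 L}$ ($r{\left(S,L \right)} = \sqrt{L + \left(L + 13\right)} = \sqrt{L + \left(13 + L\right)} = \sqrt{13 + 2 L}$)
$Q{\left(J,V \right)} = 190 + J^{2}$ ($Q{\left(J,V \right)} = J^{2} + 190 = 190 + J^{2}$)
$\frac{Q{\left(-19,-210 \right)}}{-35283} + \frac{r{\left(-132,E{\left(10,-9 \right)} \right)}}{-22252} = \frac{190 + \left(-19\right)^{2}}{-35283} + \frac{\sqrt{13 + 2 \left(- \frac{3}{2}\right)}}{-22252} = \left(190 + 361\right) \left(- \frac{1}{35283}\right) + \sqrt{13 - 3} \left(- \frac{1}{22252}\right) = 551 \left(- \frac{1}{35283}\right) + \sqrt{10} \left(- \frac{1}{22252}\right) = - \frac{29}{1857} - \frac{\sqrt{10}}{22252}$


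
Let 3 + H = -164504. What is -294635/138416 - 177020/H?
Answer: -23967119625/22770400912 ≈ -1.0526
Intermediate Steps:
H = -164507 (H = -3 - 164504 = -164507)
-294635/138416 - 177020/H = -294635/138416 - 177020/(-164507) = -294635*1/138416 - 177020*(-1/164507) = -294635/138416 + 177020/164507 = -23967119625/22770400912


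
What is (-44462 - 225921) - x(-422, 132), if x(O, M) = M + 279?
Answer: -270794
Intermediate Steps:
x(O, M) = 279 + M
(-44462 - 225921) - x(-422, 132) = (-44462 - 225921) - (279 + 132) = -270383 - 1*411 = -270383 - 411 = -270794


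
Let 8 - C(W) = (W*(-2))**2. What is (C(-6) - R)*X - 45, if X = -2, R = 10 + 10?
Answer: 267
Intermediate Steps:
R = 20
C(W) = 8 - 4*W**2 (C(W) = 8 - (W*(-2))**2 = 8 - (-2*W)**2 = 8 - 4*W**2)
(C(-6) - R)*X - 45 = ((8 - 4*(-6)**2) - 1*20)*(-2) - 45 = ((8 - 4*36) - 20)*(-2) - 45 = ((8 - 144) - 20)*(-2) - 45 = (-136 - 20)*(-2) - 45 = -156*(-2) - 45 = 312 - 45 = 267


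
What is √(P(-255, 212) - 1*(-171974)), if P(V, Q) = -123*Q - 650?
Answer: 4*√9078 ≈ 381.11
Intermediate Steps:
P(V, Q) = -650 - 123*Q
√(P(-255, 212) - 1*(-171974)) = √((-650 - 123*212) - 1*(-171974)) = √((-650 - 26076) + 171974) = √(-26726 + 171974) = √145248 = 4*√9078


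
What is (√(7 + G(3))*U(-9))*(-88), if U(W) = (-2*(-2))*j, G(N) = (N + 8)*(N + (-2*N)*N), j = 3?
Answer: -1056*I*√158 ≈ -13274.0*I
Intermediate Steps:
G(N) = (8 + N)*(N - 2*N²)
U(W) = 12 (U(W) = -2*(-2)*3 = 4*3 = 12)
(√(7 + G(3))*U(-9))*(-88) = (√(7 + 3*(8 - 15*3 - 2*3²))*12)*(-88) = (√(7 + 3*(8 - 45 - 2*9))*12)*(-88) = (√(7 + 3*(8 - 45 - 18))*12)*(-88) = (√(7 + 3*(-55))*12)*(-88) = (√(7 - 165)*12)*(-88) = (√(-158)*12)*(-88) = ((I*√158)*12)*(-88) = (12*I*√158)*(-88) = -1056*I*√158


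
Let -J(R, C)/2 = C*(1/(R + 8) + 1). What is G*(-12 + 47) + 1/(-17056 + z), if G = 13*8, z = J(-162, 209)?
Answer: 445168353/122299 ≈ 3640.0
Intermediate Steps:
J(R, C) = -2*C*(1 + 1/(8 + R)) (J(R, C) = -2*C*(1/(R + 8) + 1) = -2*C*(1/(8 + R) + 1) = -2*C*(1 + 1/(8 + R)))
z = -2907/7 (z = -2*209*(9 - 162)/(8 - 162) = -2*209*(-153)/(-154) = -2*209*(-1/154)*(-153) = -2907/7 ≈ -415.29)
G = 104
G*(-12 + 47) + 1/(-17056 + z) = 104*(-12 + 47) + 1/(-17056 - 2907/7) = 104*35 + 1/(-122299/7) = 3640 - 7/122299 = 445168353/122299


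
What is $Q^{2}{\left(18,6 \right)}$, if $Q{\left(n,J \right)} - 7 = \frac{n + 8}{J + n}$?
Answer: $\frac{9409}{144} \approx 65.34$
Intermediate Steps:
$Q{\left(n,J \right)} = 7 + \frac{8 + n}{J + n}$ ($Q{\left(n,J \right)} = 7 + \frac{n + 8}{J + n} = 7 + \frac{8 + n}{J + n}$)
$Q^{2}{\left(18,6 \right)} = \left(\frac{8 + 7 \cdot 6 + 8 \cdot 18}{6 + 18}\right)^{2} = \left(\frac{8 + 42 + 144}{24}\right)^{2} = \left(\frac{1}{24} \cdot 194\right)^{2} = \left(\frac{97}{12}\right)^{2} = \frac{9409}{144}$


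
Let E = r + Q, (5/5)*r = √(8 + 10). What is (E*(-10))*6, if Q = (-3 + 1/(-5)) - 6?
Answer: 552 - 180*√2 ≈ 297.44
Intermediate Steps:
Q = -46/5 (Q = (-3 - ⅕) - 6 = -16/5 - 6 = -46/5 ≈ -9.2000)
r = 3*√2 (r = √(8 + 10) = √18 = 3*√2 ≈ 4.2426)
E = -46/5 + 3*√2 (E = 3*√2 - 46/5 = -46/5 + 3*√2 ≈ -4.9574)
(E*(-10))*6 = ((-46/5 + 3*√2)*(-10))*6 = (92 - 30*√2)*6 = 552 - 180*√2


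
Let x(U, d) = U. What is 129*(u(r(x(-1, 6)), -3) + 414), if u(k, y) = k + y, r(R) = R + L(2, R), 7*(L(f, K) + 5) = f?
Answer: 365973/7 ≈ 52282.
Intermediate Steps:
L(f, K) = -5 + f/7
r(R) = -33/7 + R (r(R) = R + (-5 + (⅐)*2) = R + (-5 + 2/7) = R - 33/7 = -33/7 + R)
129*(u(r(x(-1, 6)), -3) + 414) = 129*(((-33/7 - 1) - 3) + 414) = 129*((-40/7 - 3) + 414) = 129*(-61/7 + 414) = 129*(2837/7) = 365973/7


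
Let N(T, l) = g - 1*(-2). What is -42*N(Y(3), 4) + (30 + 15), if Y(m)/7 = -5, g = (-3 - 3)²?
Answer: -1551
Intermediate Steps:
g = 36 (g = (-6)² = 36)
Y(m) = -35 (Y(m) = 7*(-5) = -35)
N(T, l) = 38 (N(T, l) = 36 - 1*(-2) = 36 + 2 = 38)
-42*N(Y(3), 4) + (30 + 15) = -42*38 + (30 + 15) = -1596 + 45 = -1551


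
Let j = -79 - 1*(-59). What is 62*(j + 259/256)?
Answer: -150691/128 ≈ -1177.3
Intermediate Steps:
j = -20 (j = -79 + 59 = -20)
62*(j + 259/256) = 62*(-20 + 259/256) = 62*(-4861/256) = -150691/128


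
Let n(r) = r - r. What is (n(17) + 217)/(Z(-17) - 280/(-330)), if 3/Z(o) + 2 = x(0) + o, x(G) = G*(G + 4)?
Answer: 136059/433 ≈ 314.22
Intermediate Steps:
x(G) = G*(4 + G)
Z(o) = 3/(-2 + o) (Z(o) = 3/(-2 + (0*(4 + 0) + o)) = 3/(-2 + (0*4 + o)) = 3/(-2 + (0 + o)) = 3/(-2 + o))
n(r) = 0
(n(17) + 217)/(Z(-17) - 280/(-330)) = (0 + 217)/(3/(-2 - 17) - 280/(-330)) = 217/(3/(-19) - 280*(-1/330)) = 217/(3*(-1/19) + 28/33) = 217/(-3/19 + 28/33) = 217/(433/627) = 217*(627/433) = 136059/433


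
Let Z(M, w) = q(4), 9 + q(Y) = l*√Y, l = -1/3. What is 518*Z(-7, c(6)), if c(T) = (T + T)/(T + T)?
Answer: -15022/3 ≈ -5007.3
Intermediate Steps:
l = -⅓ (l = -1*⅓ = -⅓ ≈ -0.33333)
c(T) = 1 (c(T) = (2*T)/((2*T)) = (2*T)*(1/(2*T)) = 1)
q(Y) = -9 - √Y/3
Z(M, w) = -29/3 (Z(M, w) = -9 - √4/3 = -9 - ⅓*2 = -9 - ⅔ = -29/3)
518*Z(-7, c(6)) = 518*(-29/3) = -15022/3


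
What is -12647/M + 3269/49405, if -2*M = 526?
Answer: 625684782/12993515 ≈ 48.154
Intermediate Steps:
M = -263 (M = -½*526 = -263)
-12647/M + 3269/49405 = -12647/(-263) + 3269/49405 = -12647*(-1/263) + 3269*(1/49405) = 12647/263 + 3269/49405 = 625684782/12993515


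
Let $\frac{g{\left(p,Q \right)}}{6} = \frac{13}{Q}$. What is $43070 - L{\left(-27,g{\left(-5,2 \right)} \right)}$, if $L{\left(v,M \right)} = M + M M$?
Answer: $41510$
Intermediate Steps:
$g{\left(p,Q \right)} = \frac{78}{Q}$ ($g{\left(p,Q \right)} = 6 \frac{13}{Q} = \frac{78}{Q}$)
$L{\left(v,M \right)} = M + M^{2}$
$43070 - L{\left(-27,g{\left(-5,2 \right)} \right)} = 43070 - \frac{78}{2} \left(1 + \frac{78}{2}\right) = 43070 - 78 \cdot \frac{1}{2} \left(1 + 78 \cdot \frac{1}{2}\right) = 43070 - 39 \left(1 + 39\right) = 43070 - 39 \cdot 40 = 43070 - 1560 = 41510$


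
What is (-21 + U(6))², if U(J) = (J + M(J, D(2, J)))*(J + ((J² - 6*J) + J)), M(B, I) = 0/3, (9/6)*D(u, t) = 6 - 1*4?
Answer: 2601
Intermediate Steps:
D(u, t) = 4/3 (D(u, t) = 2*(6 - 1*4)/3 = 2*(6 - 4)/3 = (⅔)*2 = 4/3)
M(B, I) = 0 (M(B, I) = 0*(⅓) = 0)
U(J) = J*(J² - 4*J) (U(J) = (J + 0)*(J + ((J² - 6*J) + J)) = J*(J + (J² - 5*J)) = J*(J² - 4*J))
(-21 + U(6))² = (-21 + 6²*(-4 + 6))² = (-21 + 36*2)² = (-21 + 72)² = 51² = 2601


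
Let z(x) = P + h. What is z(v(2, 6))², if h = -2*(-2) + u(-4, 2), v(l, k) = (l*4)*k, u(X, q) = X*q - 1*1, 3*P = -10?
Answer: 625/9 ≈ 69.444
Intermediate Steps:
P = -10/3 (P = (⅓)*(-10) = -10/3 ≈ -3.3333)
u(X, q) = -1 + X*q (u(X, q) = X*q - 1 = -1 + X*q)
v(l, k) = 4*k*l (v(l, k) = (4*l)*k = 4*k*l)
h = -5 (h = -2*(-2) + (-1 - 4*2) = 4 + (-1 - 8) = 4 - 9 = -5)
z(x) = -25/3 (z(x) = -10/3 - 5 = -25/3)
z(v(2, 6))² = (-25/3)² = 625/9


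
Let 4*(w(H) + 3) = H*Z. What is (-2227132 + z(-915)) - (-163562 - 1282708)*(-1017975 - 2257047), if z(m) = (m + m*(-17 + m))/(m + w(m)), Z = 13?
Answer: -24578052884264428/5189 ≈ -4.7366e+12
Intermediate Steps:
w(H) = -3 + 13*H/4 (w(H) = -3 + (H*13)/4 = -3 + (13*H)/4 = -3 + 13*H/4)
z(m) = (m + m*(-17 + m))/(-3 + 17*m/4) (z(m) = (m + m*(-17 + m))/(m + (-3 + 13*m/4)) = (m + m*(-17 + m))/(-3 + 17*m/4))
(-2227132 + z(-915)) - (-163562 - 1282708)*(-1017975 - 2257047) = (-2227132 + 4*(-915)*(-16 - 915)/(-12 + 17*(-915))) - (-163562 - 1282708)*(-1017975 - 2257047) = (-2227132 + 4*(-915)*(-931)/(-12 - 15555)) - (-1446270)*(-3275022) = (-2227132 + 4*(-915)*(-931)/(-15567)) - 1*4736566067940 = (-2227132 + 4*(-915)*(-1/15567)*(-931)) - 4736566067940 = (-2227132 - 1135820/5189) - 4736566067940 = -11557723768/5189 - 4736566067940 = -24578052884264428/5189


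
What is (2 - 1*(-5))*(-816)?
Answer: -5712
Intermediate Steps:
(2 - 1*(-5))*(-816) = (2 + 5)*(-816) = 7*(-816) = -5712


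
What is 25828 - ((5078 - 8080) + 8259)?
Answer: 20571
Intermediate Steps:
25828 - ((5078 - 8080) + 8259) = 25828 - (-3002 + 8259) = 25828 - 1*5257 = 25828 - 5257 = 20571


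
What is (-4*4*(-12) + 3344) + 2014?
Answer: 5550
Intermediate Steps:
(-4*4*(-12) + 3344) + 2014 = (-16*(-12) + 3344) + 2014 = (192 + 3344) + 2014 = 3536 + 2014 = 5550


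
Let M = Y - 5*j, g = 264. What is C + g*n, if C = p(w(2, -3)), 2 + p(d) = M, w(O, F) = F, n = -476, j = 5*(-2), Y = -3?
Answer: -125619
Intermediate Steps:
j = -10
M = 47 (M = -3 - 5*(-10) = -3 + 50 = 47)
p(d) = 45 (p(d) = -2 + 47 = 45)
C = 45
C + g*n = 45 + 264*(-476) = 45 - 125664 = -125619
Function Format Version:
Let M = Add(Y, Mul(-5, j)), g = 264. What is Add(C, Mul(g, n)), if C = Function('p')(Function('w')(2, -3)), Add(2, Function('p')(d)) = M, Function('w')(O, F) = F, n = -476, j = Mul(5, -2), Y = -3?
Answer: -125619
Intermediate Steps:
j = -10
M = 47 (M = Add(-3, Mul(-5, -10)) = Add(-3, 50) = 47)
Function('p')(d) = 45 (Function('p')(d) = Add(-2, 47) = 45)
C = 45
Add(C, Mul(g, n)) = Add(45, Mul(264, -476)) = Add(45, -125664) = -125619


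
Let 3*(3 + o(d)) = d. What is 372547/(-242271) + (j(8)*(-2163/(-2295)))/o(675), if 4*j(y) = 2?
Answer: -4680171727/3047769180 ≈ -1.5356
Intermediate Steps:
j(y) = ½ (j(y) = (¼)*2 = ½)
o(d) = -3 + d/3
372547/(-242271) + (j(8)*(-2163/(-2295)))/o(675) = 372547/(-242271) + ((-2163/(-2295))/2)/(-3 + (⅓)*675) = 372547*(-1/242271) + ((-2163*(-1/2295))/2)/(-3 + 225) = -372547/242271 + ((½)*(721/765))/222 = -372547/242271 + (721/1530)*(1/222) = -372547/242271 + 721/339660 = -4680171727/3047769180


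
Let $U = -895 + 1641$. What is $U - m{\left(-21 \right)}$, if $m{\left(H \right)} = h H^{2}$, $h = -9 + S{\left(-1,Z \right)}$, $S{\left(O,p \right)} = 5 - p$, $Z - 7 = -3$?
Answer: $4274$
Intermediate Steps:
$Z = 4$ ($Z = 7 - 3 = 4$)
$h = -8$ ($h = -9 + \left(5 - 4\right) = -9 + 1 = -8$)
$U = 746$
$m{\left(H \right)} = - 8 H^{2}$
$U - m{\left(-21 \right)} = 746 - - 8 \left(-21\right)^{2} = 746 - \left(-8\right) 441 = 746 - -3528 = 746 + 3528 = 4274$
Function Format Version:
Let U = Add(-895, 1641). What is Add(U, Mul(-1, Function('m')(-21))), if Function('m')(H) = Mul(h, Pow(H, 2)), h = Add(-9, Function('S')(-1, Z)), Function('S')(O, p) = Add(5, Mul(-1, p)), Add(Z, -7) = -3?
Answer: 4274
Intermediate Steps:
Z = 4 (Z = Add(7, -3) = 4)
h = -8 (h = Add(-9, Add(5, Mul(-1, 4))) = Add(-9, Add(5, -4)) = Add(-9, 1) = -8)
U = 746
Function('m')(H) = Mul(-8, Pow(H, 2))
Add(U, Mul(-1, Function('m')(-21))) = Add(746, Mul(-1, Mul(-8, Pow(-21, 2)))) = Add(746, Mul(-1, Mul(-8, 441))) = Add(746, Mul(-1, -3528)) = Add(746, 3528) = 4274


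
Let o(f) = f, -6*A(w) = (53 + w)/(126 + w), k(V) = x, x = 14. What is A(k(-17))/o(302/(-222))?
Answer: 2479/42280 ≈ 0.058633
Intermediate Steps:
k(V) = 14
A(w) = -(53 + w)/(6*(126 + w))
A(k(-17))/o(302/(-222)) = ((-53 - 1*14)/(6*(126 + 14)))/((302/(-222))) = ((1/6)*(-53 - 14)/140)/((302*(-1/222))) = ((1/6)*(1/140)*(-67))/(-151/111) = -67/840*(-111/151) = 2479/42280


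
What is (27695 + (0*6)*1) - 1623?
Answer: 26072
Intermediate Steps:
(27695 + (0*6)*1) - 1623 = (27695 + 0*1) - 1623 = (27695 + 0) - 1623 = 27695 - 1623 = 26072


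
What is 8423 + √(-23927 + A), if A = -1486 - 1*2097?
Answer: 8423 + I*√27510 ≈ 8423.0 + 165.86*I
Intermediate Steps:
A = -3583 (A = -1486 - 2097 = -3583)
8423 + √(-23927 + A) = 8423 + √(-23927 - 3583) = 8423 + √(-27510) = 8423 + I*√27510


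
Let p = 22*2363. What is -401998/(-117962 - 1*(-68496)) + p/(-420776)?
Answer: 41644892743/5203526404 ≈ 8.0032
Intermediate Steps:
p = 51986
-401998/(-117962 - 1*(-68496)) + p/(-420776) = -401998/(-117962 - 1*(-68496)) + 51986/(-420776) = -401998/(-117962 + 68496) + 51986*(-1/420776) = -401998/(-49466) - 25993/210388 = -401998*(-1/49466) - 25993/210388 = 200999/24733 - 25993/210388 = 41644892743/5203526404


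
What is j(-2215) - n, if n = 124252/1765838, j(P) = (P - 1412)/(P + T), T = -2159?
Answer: 325623121/429098634 ≈ 0.75885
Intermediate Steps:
j(P) = (-1412 + P)/(-2159 + P) (j(P) = (P - 1412)/(P - 2159) = (-1412 + P)/(-2159 + P))
n = 62126/882919 (n = 124252*(1/1765838) = 62126/882919 ≈ 0.070364)
j(-2215) - n = (-1412 - 2215)/(-2159 - 2215) - 1*62126/882919 = -3627/(-4374) - 62126/882919 = -1/4374*(-3627) - 62126/882919 = 403/486 - 62126/882919 = 325623121/429098634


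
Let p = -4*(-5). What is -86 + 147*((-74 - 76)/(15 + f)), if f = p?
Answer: -716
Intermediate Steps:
p = 20
f = 20
-86 + 147*((-74 - 76)/(15 + f)) = -86 + 147*((-74 - 76)/(15 + 20)) = -86 + 147*(-150/35) = -86 + 147*(-150*1/35) = -86 + 147*(-30/7) = -86 - 630 = -716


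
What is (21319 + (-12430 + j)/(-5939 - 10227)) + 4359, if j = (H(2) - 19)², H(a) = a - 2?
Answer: 415122617/16166 ≈ 25679.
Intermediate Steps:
H(a) = -2 + a
j = 361 (j = ((-2 + 2) - 19)² = (0 - 19)² = (-19)² = 361)
(21319 + (-12430 + j)/(-5939 - 10227)) + 4359 = (21319 + (-12430 + 361)/(-5939 - 10227)) + 4359 = (21319 - 12069/(-16166)) + 4359 = (21319 - 12069*(-1/16166)) + 4359 = (21319 + 12069/16166) + 4359 = 344655023/16166 + 4359 = 415122617/16166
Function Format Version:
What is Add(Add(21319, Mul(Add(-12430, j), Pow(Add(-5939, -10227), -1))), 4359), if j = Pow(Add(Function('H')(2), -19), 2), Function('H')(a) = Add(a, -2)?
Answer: Rational(415122617, 16166) ≈ 25679.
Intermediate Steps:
Function('H')(a) = Add(-2, a)
j = 361 (j = Pow(Add(Add(-2, 2), -19), 2) = Pow(Add(0, -19), 2) = Pow(-19, 2) = 361)
Add(Add(21319, Mul(Add(-12430, j), Pow(Add(-5939, -10227), -1))), 4359) = Add(Add(21319, Mul(Add(-12430, 361), Pow(Add(-5939, -10227), -1))), 4359) = Add(Add(21319, Mul(-12069, Pow(-16166, -1))), 4359) = Add(Add(21319, Mul(-12069, Rational(-1, 16166))), 4359) = Add(Add(21319, Rational(12069, 16166)), 4359) = Add(Rational(344655023, 16166), 4359) = Rational(415122617, 16166)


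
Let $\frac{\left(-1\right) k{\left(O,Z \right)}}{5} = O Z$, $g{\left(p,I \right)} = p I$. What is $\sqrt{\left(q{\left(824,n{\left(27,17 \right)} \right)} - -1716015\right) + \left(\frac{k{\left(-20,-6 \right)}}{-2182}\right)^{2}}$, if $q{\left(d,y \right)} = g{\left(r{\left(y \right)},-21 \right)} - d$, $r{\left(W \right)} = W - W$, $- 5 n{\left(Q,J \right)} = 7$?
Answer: $\frac{\sqrt{2041559348671}}{1091} \approx 1309.7$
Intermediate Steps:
$n{\left(Q,J \right)} = - \frac{7}{5}$ ($n{\left(Q,J \right)} = \left(- \frac{1}{5}\right) 7 = - \frac{7}{5}$)
$r{\left(W \right)} = 0$
$g{\left(p,I \right)} = I p$
$q{\left(d,y \right)} = - d$ ($q{\left(d,y \right)} = \left(-21\right) 0 - d = 0 - d = - d$)
$k{\left(O,Z \right)} = - 5 O Z$
$\sqrt{\left(q{\left(824,n{\left(27,17 \right)} \right)} - -1716015\right) + \left(\frac{k{\left(-20,-6 \right)}}{-2182}\right)^{2}} = \sqrt{\left(\left(-1\right) 824 - -1716015\right) + \left(\frac{\left(-5\right) \left(-20\right) \left(-6\right)}{-2182}\right)^{2}} = \sqrt{\left(-824 + 1716015\right) + \left(\left(-600\right) \left(- \frac{1}{2182}\right)\right)^{2}} = \sqrt{1715191 + \left(\frac{300}{1091}\right)^{2}} = \sqrt{1715191 + \frac{90000}{1190281}} = \sqrt{\frac{2041559348671}{1190281}} = \frac{\sqrt{2041559348671}}{1091}$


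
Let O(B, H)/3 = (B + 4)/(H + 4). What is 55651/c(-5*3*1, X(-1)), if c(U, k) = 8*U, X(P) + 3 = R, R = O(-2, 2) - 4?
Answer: -55651/120 ≈ -463.76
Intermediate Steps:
O(B, H) = 3*(4 + B)/(4 + H) (O(B, H) = 3*((B + 4)/(H + 4)) = 3*((4 + B)/(4 + H)) = 3*(4 + B)/(4 + H))
R = -3 (R = 3*(4 - 2)/(4 + 2) - 4 = 3*2/6 - 4 = 3*(⅙)*2 - 4 = 1 - 4 = -3)
X(P) = -6 (X(P) = -3 - 3 = -6)
55651/c(-5*3*1, X(-1)) = 55651/((8*(-5*3*1))) = 55651/((8*(-15*1))) = 55651/((8*(-15))) = 55651/(-120) = 55651*(-1/120) = -55651/120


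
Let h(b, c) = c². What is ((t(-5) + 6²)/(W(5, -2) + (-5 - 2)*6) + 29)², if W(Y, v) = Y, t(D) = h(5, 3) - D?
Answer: 1046529/1369 ≈ 764.45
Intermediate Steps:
t(D) = 9 - D (t(D) = 3² - D = 9 - D)
((t(-5) + 6²)/(W(5, -2) + (-5 - 2)*6) + 29)² = (((9 - 1*(-5)) + 6²)/(5 + (-5 - 2)*6) + 29)² = (((9 + 5) + 36)/(5 - 7*6) + 29)² = ((14 + 36)/(5 - 42) + 29)² = (50/(-37) + 29)² = (50*(-1/37) + 29)² = (-50/37 + 29)² = (1023/37)² = 1046529/1369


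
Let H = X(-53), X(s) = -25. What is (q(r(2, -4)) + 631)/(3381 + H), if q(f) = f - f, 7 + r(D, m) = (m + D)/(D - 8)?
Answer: 631/3356 ≈ 0.18802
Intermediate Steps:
r(D, m) = -7 + (D + m)/(-8 + D) (r(D, m) = -7 + (m + D)/(D - 8) = -7 + (D + m)/(-8 + D))
H = -25
q(f) = 0
(q(r(2, -4)) + 631)/(3381 + H) = (0 + 631)/(3381 - 25) = 631/3356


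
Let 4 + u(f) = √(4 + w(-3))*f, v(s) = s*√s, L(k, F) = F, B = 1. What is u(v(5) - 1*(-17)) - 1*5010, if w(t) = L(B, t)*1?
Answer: -4997 + 5*√5 ≈ -4985.8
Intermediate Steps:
v(s) = s^(3/2)
w(t) = t (w(t) = t*1 = t)
u(f) = -4 + f (u(f) = -4 + √(4 - 3)*f = -4 + √1*f = -4 + 1*f = -4 + f)
u(v(5) - 1*(-17)) - 1*5010 = (-4 + (5^(3/2) - 1*(-17))) - 1*5010 = (-4 + (5*√5 + 17)) - 5010 = (-4 + (17 + 5*√5)) - 5010 = (13 + 5*√5) - 5010 = -4997 + 5*√5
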